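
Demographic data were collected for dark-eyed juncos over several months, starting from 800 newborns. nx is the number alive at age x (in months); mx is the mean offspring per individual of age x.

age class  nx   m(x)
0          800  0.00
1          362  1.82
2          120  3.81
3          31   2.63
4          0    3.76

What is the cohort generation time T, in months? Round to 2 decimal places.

1.52

lx = nx/n0 = nx/800: 1, 0.4525, 0.15, 0.03875, 0
lx·mx: 0, 0.82355, 0.5715, 0.101913…, 0 → R0 = 1.496963…
x·lx·mx: 0, 0.82355, 1.143, 0.305738…, 0 → Σ = 2.272288…
T = 2.272288… / 1.496963… = 1.517932… → 1.52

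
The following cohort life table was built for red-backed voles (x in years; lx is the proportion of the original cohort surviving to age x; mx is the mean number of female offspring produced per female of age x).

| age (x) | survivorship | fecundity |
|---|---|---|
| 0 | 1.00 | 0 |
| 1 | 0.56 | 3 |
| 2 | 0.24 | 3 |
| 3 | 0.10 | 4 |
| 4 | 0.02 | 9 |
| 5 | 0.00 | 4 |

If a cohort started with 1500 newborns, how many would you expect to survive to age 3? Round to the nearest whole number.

150

Expected survivors = N0 · l_3 = 1500 × 0.10 = 150 → 150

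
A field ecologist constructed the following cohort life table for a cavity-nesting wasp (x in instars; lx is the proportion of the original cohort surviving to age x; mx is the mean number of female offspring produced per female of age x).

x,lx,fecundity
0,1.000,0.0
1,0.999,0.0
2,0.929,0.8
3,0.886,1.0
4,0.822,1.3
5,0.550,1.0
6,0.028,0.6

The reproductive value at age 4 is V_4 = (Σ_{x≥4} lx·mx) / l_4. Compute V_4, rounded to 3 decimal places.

lx·mx for x ≥ 4: 1.0686, 0.55, 0.0168 → sum = 1.6354
V_4 = 1.6354 / l_4 = 1.6354 / 0.822 = 1.989538… → 1.990

1.990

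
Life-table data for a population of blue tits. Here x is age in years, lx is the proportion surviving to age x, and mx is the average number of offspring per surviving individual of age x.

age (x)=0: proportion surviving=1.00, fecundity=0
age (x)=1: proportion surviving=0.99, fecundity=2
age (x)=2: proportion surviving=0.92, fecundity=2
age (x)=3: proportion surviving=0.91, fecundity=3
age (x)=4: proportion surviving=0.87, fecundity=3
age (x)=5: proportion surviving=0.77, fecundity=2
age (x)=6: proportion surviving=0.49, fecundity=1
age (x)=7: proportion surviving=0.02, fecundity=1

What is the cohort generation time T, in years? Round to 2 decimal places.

3.13

lx·mx: 0, 1.98, 1.84, 2.73, 2.61, 1.54, 0.49, 0.02 → R0 = 11.21
x·lx·mx: 0, 1.98, 3.68, 8.19, 10.44, 7.7, 2.94, 0.14 → Σ = 35.07
T = 35.07 / 11.21 = 3.128457… → 3.13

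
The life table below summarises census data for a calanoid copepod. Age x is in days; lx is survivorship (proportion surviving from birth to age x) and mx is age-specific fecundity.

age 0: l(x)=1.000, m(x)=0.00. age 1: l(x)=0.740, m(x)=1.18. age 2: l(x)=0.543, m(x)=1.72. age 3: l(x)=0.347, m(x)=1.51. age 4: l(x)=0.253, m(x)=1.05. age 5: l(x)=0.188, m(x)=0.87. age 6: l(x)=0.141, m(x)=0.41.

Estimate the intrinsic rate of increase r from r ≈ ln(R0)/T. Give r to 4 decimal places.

R0 = Σ lx·mx = 0 + 0.8732 + 0.93396 + 0.52397 + 0.26565 + 0.16356 + 0.05781 = 2.81815
Σ x·lx·mx = 6.54029; T = 6.54029/2.81815 = 2.32077…
r ≈ ln(R0)/T = ln(2.81815)/2.32077… = 0.446437… → 0.4464

0.4464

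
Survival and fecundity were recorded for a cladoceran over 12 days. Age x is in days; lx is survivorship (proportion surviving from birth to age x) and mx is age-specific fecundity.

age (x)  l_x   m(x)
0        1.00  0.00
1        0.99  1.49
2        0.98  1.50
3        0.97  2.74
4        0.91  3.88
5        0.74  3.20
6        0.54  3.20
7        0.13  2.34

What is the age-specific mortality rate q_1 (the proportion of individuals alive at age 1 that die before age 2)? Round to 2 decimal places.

q_1 = (l_1 − l_2) / l_1 = (0.99 − 0.98) / 0.99
     = 0.01 / 0.99 = 0.010101… → 0.01

0.01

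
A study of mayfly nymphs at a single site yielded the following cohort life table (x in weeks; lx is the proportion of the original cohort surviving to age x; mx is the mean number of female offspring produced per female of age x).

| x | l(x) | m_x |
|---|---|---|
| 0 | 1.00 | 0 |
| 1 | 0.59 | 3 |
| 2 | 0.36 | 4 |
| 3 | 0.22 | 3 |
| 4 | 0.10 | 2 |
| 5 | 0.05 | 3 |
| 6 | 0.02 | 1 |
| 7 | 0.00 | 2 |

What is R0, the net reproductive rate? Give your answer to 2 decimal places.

lx·mx by age: 0, 1.77, 1.44, 0.66, 0.2, 0.15, 0.02, 0
R0 = Σ lx·mx = 4.24 → 4.24

4.24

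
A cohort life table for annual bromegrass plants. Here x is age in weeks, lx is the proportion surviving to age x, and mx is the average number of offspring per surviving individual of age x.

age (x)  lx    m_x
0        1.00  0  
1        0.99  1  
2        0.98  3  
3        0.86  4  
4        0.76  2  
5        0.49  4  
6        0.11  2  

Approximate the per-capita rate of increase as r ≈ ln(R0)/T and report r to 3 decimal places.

R0 = Σ lx·mx = 0 + 0.99 + 2.94 + 3.44 + 1.52 + 1.96 + 0.22 = 11.07
Σ x·lx·mx = 34.39; T = 34.39/11.07 = 3.10659…
r ≈ ln(R0)/T = ln(11.07)/3.10659… = 0.77391… → 0.774

0.774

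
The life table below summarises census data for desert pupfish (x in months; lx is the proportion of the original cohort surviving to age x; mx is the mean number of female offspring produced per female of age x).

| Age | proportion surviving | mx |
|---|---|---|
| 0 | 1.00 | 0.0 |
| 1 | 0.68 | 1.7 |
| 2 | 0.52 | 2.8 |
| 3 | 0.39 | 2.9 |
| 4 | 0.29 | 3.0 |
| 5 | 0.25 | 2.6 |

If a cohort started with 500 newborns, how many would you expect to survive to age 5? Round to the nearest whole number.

Expected survivors = N0 · l_5 = 500 × 0.25 = 125 → 125

125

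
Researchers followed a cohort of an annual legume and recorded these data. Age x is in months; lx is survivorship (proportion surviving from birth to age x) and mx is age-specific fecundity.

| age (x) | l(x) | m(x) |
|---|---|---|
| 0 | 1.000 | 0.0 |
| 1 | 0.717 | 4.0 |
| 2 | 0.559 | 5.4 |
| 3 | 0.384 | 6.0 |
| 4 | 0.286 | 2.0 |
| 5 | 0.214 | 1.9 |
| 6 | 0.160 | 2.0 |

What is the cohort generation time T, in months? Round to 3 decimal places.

lx·mx: 0, 2.868, 3.0186, 2.304, 0.572, 0.4066, 0.32 → R0 = 9.4892
x·lx·mx: 0, 2.868, 6.0372, 6.912, 2.288, 2.033, 1.92 → Σ = 22.0582
T = 22.0582 / 9.4892 = 2.324558… → 2.325

2.325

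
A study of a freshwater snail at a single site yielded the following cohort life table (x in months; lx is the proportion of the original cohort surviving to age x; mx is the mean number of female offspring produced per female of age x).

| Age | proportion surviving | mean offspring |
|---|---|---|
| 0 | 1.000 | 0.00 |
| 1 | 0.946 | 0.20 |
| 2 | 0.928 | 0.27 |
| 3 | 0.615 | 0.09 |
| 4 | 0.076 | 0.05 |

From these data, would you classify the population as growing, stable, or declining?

declining

R0 = Σ lx·mx = 0 + 0.1892 + 0.25056 + 0.05535 + 0.0038 = 0.49891
R0 < 1, so the population is declining.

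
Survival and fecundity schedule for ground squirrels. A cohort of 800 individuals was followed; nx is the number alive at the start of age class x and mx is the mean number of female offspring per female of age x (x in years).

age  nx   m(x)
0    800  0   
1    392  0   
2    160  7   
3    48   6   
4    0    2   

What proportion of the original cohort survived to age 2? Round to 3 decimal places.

l_2 = n_2/n_0 = 160/800 = 0.2 → 0.200

0.200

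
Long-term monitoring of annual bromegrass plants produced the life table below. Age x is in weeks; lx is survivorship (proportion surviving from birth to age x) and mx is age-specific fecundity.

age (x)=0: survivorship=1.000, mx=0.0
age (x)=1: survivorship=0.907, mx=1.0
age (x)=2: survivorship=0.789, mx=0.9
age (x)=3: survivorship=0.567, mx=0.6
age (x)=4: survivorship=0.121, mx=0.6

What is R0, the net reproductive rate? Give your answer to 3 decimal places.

2.030

lx·mx by age: 0, 0.907, 0.7101, 0.3402, 0.0726
R0 = Σ lx·mx = 2.0299 → 2.030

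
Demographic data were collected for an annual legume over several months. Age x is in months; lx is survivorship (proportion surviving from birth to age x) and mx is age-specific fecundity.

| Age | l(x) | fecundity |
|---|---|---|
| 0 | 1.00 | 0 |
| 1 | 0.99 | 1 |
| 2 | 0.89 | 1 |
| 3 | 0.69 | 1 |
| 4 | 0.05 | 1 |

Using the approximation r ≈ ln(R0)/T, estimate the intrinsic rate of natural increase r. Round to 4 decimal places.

R0 = Σ lx·mx = 0 + 0.99 + 0.89 + 0.69 + 0.05 = 2.62
Σ x·lx·mx = 5.04; T = 5.04/2.62 = 1.92366…
r ≈ ln(R0)/T = ln(2.62)/1.92366… = 0.500698… → 0.5007

0.5007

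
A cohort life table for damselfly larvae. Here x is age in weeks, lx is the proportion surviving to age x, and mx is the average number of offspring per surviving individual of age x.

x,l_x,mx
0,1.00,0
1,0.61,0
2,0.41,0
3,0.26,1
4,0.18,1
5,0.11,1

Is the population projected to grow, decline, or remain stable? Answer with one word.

declining

R0 = Σ lx·mx = 0 + 0 + 0 + 0.26 + 0.18 + 0.11 = 0.55
R0 < 1, so the population is declining.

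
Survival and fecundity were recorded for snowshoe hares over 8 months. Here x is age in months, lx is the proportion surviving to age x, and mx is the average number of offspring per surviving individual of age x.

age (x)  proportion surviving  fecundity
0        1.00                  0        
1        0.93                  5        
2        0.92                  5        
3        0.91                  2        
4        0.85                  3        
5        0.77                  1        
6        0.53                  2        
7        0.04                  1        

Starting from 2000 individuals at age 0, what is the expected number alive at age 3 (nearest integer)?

1820

Expected survivors = N0 · l_3 = 2000 × 0.91 = 1820 → 1820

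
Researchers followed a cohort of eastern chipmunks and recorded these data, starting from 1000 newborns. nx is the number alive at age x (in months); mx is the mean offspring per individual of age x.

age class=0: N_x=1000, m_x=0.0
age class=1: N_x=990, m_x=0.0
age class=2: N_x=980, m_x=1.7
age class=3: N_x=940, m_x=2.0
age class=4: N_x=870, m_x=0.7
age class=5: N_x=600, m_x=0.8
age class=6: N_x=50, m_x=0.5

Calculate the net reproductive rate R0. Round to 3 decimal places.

lx = nx/n0 = nx/1000: 1, 0.99, 0.98, 0.94, 0.87, 0.6, 0.05
lx·mx by age: 0, 0, 1.666, 1.88, 0.609, 0.48, 0.025
R0 = Σ lx·mx = 4.66 → 4.660

4.660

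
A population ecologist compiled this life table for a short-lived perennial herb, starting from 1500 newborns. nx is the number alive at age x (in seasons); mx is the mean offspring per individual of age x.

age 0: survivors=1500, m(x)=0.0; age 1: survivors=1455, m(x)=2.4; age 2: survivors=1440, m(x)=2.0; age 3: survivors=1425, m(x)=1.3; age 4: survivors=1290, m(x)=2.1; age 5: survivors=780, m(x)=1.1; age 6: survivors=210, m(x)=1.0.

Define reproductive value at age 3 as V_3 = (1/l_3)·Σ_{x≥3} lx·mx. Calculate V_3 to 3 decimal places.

3.951

lx = nx/n0 = nx/1500: 1, 0.97, 0.96, 0.95, 0.86, 0.52, 0.14
lx·mx for x ≥ 3: 1.235, 1.806, 0.572, 0.14 → sum = 3.753
V_3 = 3.753 / l_3 = 3.753 / 0.95 = 3.950526… → 3.951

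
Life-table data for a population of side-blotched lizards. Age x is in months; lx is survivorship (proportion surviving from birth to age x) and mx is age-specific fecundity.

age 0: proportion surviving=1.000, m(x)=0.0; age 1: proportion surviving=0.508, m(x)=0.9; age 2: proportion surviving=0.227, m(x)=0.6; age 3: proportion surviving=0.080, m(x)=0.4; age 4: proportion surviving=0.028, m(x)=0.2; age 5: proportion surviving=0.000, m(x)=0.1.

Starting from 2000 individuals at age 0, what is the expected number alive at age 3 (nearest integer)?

160

Expected survivors = N0 · l_3 = 2000 × 0.080 = 160 → 160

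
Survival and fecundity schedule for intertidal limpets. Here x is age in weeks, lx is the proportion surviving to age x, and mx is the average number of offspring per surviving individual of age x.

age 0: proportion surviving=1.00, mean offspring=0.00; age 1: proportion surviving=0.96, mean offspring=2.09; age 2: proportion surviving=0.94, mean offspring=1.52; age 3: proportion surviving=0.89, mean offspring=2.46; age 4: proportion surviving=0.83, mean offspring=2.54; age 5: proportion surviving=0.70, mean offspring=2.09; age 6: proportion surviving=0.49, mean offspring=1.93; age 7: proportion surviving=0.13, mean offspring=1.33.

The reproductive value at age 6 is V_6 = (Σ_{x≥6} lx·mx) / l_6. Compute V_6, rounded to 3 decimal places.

lx·mx for x ≥ 6: 0.9457, 0.1729 → sum = 1.1186
V_6 = 1.1186 / l_6 = 1.1186 / 0.49 = 2.282857… → 2.283

2.283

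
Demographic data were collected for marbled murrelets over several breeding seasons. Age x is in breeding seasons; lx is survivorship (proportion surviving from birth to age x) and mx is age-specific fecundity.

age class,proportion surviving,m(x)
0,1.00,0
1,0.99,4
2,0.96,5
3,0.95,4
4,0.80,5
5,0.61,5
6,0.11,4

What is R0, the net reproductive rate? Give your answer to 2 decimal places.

20.05

lx·mx by age: 0, 3.96, 4.8, 3.8, 4, 3.05, 0.44
R0 = Σ lx·mx = 20.05 → 20.05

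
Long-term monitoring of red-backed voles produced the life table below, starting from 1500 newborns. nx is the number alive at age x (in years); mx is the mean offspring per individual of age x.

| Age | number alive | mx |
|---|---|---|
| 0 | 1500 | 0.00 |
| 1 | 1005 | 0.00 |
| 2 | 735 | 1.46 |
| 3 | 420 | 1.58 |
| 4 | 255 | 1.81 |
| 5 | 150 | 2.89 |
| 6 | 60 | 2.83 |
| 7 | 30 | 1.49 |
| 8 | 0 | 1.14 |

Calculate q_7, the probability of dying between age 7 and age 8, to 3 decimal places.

1.000

lx = nx/n0 = nx/1500: 1, 0.67, 0.49, 0.28, 0.17, 0.1, 0.04, 0.02, 0
q_7 = (l_7 − l_8) / l_7 = (0.02 − 0) / 0.02
     = 0.02 / 0.02 = 1 → 1.000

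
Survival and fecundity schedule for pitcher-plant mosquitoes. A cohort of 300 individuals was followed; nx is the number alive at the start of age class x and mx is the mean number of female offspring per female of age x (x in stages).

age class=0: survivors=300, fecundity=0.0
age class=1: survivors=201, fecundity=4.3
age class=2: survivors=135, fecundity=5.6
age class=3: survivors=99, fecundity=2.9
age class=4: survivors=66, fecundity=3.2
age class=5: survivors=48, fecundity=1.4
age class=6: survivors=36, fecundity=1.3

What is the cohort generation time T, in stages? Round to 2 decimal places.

2.10

lx = nx/n0 = nx/300: 1, 0.67, 0.45, 0.33, 0.22, 0.16, 0.12
lx·mx: 0, 2.881, 2.52, 0.957, 0.704, 0.224, 0.156 → R0 = 7.442
x·lx·mx: 0, 2.881, 5.04, 2.871, 2.816, 1.12, 0.936 → Σ = 15.664
T = 15.664 / 7.442 = 2.104811… → 2.10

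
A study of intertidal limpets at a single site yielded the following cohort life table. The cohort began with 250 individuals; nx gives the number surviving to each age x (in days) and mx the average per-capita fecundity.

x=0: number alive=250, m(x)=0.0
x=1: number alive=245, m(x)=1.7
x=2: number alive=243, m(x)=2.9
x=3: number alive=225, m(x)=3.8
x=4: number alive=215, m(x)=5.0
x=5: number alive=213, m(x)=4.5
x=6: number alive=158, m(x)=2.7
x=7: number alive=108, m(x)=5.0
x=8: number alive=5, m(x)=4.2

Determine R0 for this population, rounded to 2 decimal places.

19.99

lx = nx/n0 = nx/250: 1, 0.98, 0.972, 0.9, 0.86, 0.852, 0.632, 0.432, 0.02
lx·mx by age: 0, 1.666, 2.8188, 3.42, 4.3, 3.834, 1.7064, 2.16, 0.084
R0 = Σ lx·mx = 19.9892 → 19.99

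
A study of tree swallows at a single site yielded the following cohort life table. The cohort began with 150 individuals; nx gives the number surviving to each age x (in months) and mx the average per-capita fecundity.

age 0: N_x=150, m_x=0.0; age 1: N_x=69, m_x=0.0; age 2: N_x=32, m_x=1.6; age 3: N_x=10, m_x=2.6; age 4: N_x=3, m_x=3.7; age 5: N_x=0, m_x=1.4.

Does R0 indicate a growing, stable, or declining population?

declining

lx = nx/n0 = nx/150: 1, 0.46, 0.21333…, 0.06667…, 0.02, 0
R0 = Σ lx·mx = 0 + 0 + 0.341333… + 0.173333… + 0.074 + 0 = 0.588667…
R0 < 1, so the population is declining.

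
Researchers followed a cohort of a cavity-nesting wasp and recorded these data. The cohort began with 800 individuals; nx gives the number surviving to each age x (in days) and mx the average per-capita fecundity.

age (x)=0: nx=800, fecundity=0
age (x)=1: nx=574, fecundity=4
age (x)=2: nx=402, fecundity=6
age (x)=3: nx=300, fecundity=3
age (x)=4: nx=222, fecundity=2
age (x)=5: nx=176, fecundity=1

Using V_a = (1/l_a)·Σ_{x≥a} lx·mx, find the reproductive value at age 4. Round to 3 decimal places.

2.793

lx = nx/n0 = nx/800: 1, 0.7175, 0.5025, 0.375, 0.2775, 0.22
lx·mx for x ≥ 4: 0.555, 0.22 → sum = 0.775
V_4 = 0.775 / l_4 = 0.775 / 0.2775 = 2.792793… → 2.793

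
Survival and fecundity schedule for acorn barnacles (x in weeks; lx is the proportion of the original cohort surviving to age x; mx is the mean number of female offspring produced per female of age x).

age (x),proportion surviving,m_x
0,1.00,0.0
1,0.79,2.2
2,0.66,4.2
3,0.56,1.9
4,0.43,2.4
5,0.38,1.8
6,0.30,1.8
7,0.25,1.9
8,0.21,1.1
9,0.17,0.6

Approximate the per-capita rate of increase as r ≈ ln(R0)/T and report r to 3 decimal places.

R0 = Σ lx·mx = 0 + 1.738 + 2.772 + 1.064 + 1.032 + 0.684 + 0.54 + 0.475 + 0.231 + 0.102 = 8.638
Σ x·lx·mx = 27.353; T = 27.353/8.638 = 3.16659…
r ≈ ln(R0)/T = ln(8.638)/3.16659… = 0.68091… → 0.681

0.681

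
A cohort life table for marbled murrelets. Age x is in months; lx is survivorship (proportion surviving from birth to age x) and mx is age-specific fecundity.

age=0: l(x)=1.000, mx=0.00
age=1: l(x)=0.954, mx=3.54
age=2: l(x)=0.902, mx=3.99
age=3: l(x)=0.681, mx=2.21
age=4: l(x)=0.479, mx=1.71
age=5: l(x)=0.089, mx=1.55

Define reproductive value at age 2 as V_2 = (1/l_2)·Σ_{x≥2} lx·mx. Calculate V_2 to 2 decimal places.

6.72

lx·mx for x ≥ 2: 3.59898, 1.50501, 0.81909, 0.13795 → sum = 6.06103
V_2 = 6.06103 / l_2 = 6.06103 / 0.902 = 6.719545… → 6.72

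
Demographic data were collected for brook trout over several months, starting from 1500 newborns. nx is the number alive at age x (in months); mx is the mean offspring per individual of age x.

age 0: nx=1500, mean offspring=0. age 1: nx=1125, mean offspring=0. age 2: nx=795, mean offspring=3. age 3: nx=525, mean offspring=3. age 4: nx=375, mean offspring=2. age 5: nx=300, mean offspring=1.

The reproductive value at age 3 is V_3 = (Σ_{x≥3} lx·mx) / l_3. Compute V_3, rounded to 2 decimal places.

lx = nx/n0 = nx/1500: 1, 0.75, 0.53, 0.35, 0.25, 0.2
lx·mx for x ≥ 3: 1.05, 0.5, 0.2 → sum = 1.75
V_3 = 1.75 / l_3 = 1.75 / 0.35 = 5 → 5.00

5.00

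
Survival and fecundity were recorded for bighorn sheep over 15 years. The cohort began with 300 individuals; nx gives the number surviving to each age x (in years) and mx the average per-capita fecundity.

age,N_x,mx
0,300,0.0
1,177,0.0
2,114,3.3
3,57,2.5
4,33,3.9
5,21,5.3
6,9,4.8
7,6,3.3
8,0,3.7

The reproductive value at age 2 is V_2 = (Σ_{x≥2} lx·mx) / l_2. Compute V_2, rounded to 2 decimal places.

lx = nx/n0 = nx/300: 1, 0.59, 0.38, 0.19, 0.11, 0.07, 0.03, 0.02, 0
lx·mx for x ≥ 2: 1.254, 0.475, 0.429, 0.371, 0.144, 0.066, 0 → sum = 2.739
V_2 = 2.739 / l_2 = 2.739 / 0.38 = 7.207895… → 7.21

7.21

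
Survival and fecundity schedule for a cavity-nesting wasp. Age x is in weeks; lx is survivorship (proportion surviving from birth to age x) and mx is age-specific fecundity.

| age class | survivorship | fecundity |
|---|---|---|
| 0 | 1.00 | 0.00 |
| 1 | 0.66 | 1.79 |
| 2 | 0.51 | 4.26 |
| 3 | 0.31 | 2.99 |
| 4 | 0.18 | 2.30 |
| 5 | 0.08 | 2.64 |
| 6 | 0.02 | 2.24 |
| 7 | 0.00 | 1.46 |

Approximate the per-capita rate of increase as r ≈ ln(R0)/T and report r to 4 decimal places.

0.7016

R0 = Σ lx·mx = 0 + 1.1814 + 2.1726 + 0.9269 + 0.414 + 0.2112 + 0.0448 + 0 = 4.9509
Σ x·lx·mx = 11.2881; T = 11.2881/4.9509 = 2.28001…
r ≈ ln(R0)/T = ln(4.9509)/2.28001… = 0.701563… → 0.7016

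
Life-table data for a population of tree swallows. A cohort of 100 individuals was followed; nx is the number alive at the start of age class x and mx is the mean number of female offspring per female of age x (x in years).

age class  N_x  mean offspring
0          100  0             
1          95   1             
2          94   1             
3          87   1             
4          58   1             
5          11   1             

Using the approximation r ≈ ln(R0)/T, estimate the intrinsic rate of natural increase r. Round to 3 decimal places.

0.514

lx = nx/n0 = nx/100: 1, 0.95, 0.94, 0.87, 0.58, 0.11
R0 = Σ lx·mx = 0 + 0.95 + 0.94 + 0.87 + 0.58 + 0.11 = 3.45
Σ x·lx·mx = 8.31; T = 8.31/3.45 = 2.4087…
r ≈ ln(R0)/T = ln(3.45)/2.4087… = 0.51413… → 0.514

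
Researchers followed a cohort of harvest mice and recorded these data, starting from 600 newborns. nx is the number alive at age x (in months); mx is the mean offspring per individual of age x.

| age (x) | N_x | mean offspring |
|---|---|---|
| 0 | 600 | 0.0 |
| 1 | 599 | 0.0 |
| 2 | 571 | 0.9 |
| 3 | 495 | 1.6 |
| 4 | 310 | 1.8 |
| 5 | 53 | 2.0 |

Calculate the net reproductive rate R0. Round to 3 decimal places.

lx = nx/n0 = nx/600: 1, 0.99833…, 0.95167…, 0.825, 0.51667…, 0.08833…
lx·mx by age: 0, 0, 0.8565…, 1.32, 0.93…, 0.176667…
R0 = Σ lx·mx = 3.283167… → 3.283

3.283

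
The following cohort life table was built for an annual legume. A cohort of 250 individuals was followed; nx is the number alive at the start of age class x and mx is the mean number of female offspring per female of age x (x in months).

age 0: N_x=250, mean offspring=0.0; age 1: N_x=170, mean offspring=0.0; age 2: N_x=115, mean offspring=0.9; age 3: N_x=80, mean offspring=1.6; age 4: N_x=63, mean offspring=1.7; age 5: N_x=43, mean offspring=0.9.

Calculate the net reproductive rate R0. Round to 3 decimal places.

1.509

lx = nx/n0 = nx/250: 1, 0.68, 0.46, 0.32, 0.252, 0.172
lx·mx by age: 0, 0, 0.414, 0.512, 0.4284, 0.1548
R0 = Σ lx·mx = 1.5092 → 1.509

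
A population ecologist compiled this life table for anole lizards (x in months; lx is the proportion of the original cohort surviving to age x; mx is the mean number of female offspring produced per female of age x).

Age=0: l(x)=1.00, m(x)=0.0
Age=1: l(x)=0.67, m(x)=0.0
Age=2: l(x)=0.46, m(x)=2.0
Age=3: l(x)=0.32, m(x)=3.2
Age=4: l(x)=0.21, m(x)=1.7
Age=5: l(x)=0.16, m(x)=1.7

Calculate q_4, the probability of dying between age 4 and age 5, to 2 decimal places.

0.24

q_4 = (l_4 − l_5) / l_4 = (0.21 − 0.16) / 0.21
     = 0.05 / 0.21 = 0.238095… → 0.24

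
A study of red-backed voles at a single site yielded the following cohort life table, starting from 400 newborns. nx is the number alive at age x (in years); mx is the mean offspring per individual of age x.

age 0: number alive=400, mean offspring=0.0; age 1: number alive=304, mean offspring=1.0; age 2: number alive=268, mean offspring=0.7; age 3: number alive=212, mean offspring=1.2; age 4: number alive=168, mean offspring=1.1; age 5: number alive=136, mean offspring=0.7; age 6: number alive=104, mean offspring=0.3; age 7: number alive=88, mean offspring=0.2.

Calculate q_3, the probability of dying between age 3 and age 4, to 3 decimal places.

lx = nx/n0 = nx/400: 1, 0.76, 0.67, 0.53, 0.42, 0.34, 0.26, 0.22
q_3 = (l_3 − l_4) / l_3 = (0.53 − 0.42) / 0.53
     = 0.11 / 0.53 = 0.207547… → 0.208

0.208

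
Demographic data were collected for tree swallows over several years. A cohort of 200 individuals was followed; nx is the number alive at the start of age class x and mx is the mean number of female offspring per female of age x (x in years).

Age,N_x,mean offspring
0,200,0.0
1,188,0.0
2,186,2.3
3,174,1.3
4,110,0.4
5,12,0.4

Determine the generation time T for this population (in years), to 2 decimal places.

lx = nx/n0 = nx/200: 1, 0.94, 0.93, 0.87, 0.55, 0.06
lx·mx: 0, 0, 2.139, 1.131, 0.22, 0.024 → R0 = 3.514
x·lx·mx: 0, 0, 4.278, 3.393, 0.88, 0.12 → Σ = 8.671
T = 8.671 / 3.514 = 2.467558… → 2.47

2.47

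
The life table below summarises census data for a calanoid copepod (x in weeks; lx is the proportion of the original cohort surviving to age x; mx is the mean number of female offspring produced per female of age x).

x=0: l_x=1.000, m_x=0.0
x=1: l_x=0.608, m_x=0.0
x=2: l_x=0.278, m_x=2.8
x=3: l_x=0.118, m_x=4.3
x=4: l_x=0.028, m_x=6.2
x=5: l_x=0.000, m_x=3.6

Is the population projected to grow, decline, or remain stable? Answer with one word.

growing

R0 = Σ lx·mx = 0 + 0 + 0.7784 + 0.5074 + 0.1736 + 0 = 1.4594
R0 > 1, so the population is growing.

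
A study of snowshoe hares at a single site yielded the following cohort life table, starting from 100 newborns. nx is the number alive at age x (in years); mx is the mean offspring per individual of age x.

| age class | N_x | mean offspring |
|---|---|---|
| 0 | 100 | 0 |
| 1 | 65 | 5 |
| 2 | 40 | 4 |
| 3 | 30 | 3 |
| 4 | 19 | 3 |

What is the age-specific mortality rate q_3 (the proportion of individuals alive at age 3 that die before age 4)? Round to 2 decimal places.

lx = nx/n0 = nx/100: 1, 0.65, 0.4, 0.3, 0.19
q_3 = (l_3 − l_4) / l_3 = (0.3 − 0.19) / 0.3
     = 0.11 / 0.3 = 0.366667… → 0.37

0.37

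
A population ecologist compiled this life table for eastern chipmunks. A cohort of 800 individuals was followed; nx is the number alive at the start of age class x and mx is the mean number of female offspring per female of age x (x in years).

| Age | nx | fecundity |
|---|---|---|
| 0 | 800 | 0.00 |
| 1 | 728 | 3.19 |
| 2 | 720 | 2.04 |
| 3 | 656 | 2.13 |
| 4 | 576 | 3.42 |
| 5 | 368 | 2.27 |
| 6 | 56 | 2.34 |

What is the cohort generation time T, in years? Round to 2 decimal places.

2.74

lx = nx/n0 = nx/800: 1, 0.91, 0.9, 0.82, 0.72, 0.46, 0.07
lx·mx: 0, 2.9029, 1.836, 1.7466, 2.4624, 1.0442, 0.1638 → R0 = 10.1559
x·lx·mx: 0, 2.9029, 3.672, 5.2398, 9.8496, 5.221, 0.9828 → Σ = 27.8681
T = 27.8681 / 10.1559 = 2.744031… → 2.74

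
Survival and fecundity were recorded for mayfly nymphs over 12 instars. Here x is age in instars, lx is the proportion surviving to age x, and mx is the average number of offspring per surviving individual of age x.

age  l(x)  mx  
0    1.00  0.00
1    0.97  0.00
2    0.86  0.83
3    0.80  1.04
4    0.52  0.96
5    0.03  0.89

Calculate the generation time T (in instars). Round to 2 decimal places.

lx·mx: 0, 0, 0.7138, 0.832, 0.4992, 0.0267 → R0 = 2.0717
x·lx·mx: 0, 0, 1.4276, 2.496, 1.9968, 0.1335 → Σ = 6.0539
T = 6.0539 / 2.0717 = 2.92219… → 2.92

2.92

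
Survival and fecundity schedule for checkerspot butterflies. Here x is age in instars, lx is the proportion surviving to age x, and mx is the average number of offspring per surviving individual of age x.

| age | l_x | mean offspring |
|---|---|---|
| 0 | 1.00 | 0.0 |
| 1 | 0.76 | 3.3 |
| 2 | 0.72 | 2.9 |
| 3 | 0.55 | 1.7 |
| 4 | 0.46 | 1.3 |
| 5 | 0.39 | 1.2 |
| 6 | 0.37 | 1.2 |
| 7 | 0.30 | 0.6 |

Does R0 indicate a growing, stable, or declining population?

growing

R0 = Σ lx·mx = 0 + 2.508 + 2.088 + 0.935 + 0.598 + 0.468 + 0.444 + 0.18 = 7.221
R0 > 1, so the population is growing.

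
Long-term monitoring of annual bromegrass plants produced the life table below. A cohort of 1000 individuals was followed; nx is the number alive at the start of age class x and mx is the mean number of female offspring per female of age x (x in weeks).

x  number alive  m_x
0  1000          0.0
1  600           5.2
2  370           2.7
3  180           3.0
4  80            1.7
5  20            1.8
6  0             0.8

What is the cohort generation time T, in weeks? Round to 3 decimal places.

1.545

lx = nx/n0 = nx/1000: 1, 0.6, 0.37, 0.18, 0.08, 0.02, 0
lx·mx: 0, 3.12, 0.999, 0.54, 0.136, 0.036, 0 → R0 = 4.831
x·lx·mx: 0, 3.12, 1.998, 1.62, 0.544, 0.18, 0 → Σ = 7.462
T = 7.462 / 4.831 = 1.544608… → 1.545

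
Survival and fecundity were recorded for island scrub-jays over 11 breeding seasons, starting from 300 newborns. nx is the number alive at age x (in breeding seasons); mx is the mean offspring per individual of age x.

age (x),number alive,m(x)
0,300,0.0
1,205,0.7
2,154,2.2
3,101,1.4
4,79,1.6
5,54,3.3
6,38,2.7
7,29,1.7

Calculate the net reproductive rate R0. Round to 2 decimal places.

3.60

lx = nx/n0 = nx/300: 1, 0.68333…, 0.51333…, 0.33667…, 0.26333…, 0.18, 0.12667…, 0.09667…
lx·mx by age: 0, 0.478333…, 1.129333…, 0.471333…, 0.421333…, 0.594, 0.342…, 0.164333…
R0 = Σ lx·mx = 3.600667… → 3.60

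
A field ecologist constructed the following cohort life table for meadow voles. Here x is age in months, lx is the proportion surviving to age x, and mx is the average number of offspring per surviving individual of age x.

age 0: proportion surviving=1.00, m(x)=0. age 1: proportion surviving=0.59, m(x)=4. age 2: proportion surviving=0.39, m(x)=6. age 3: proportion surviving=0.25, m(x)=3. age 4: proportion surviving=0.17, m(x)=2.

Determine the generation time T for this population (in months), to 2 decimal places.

1.84

lx·mx: 0, 2.36, 2.34, 0.75, 0.34 → R0 = 5.79
x·lx·mx: 0, 2.36, 4.68, 2.25, 1.36 → Σ = 10.65
T = 10.65 / 5.79 = 1.839378… → 1.84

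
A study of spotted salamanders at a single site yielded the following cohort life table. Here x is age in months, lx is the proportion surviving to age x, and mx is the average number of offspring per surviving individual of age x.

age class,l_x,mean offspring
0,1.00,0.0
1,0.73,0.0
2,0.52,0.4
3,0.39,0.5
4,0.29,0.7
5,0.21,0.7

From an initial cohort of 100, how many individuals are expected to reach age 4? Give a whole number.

Expected survivors = N0 · l_4 = 100 × 0.29 = 29 → 29

29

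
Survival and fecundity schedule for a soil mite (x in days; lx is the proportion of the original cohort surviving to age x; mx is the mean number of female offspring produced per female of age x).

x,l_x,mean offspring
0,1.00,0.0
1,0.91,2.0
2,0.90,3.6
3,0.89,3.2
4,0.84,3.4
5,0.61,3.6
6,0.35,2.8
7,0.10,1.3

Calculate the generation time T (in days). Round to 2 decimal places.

3.27

lx·mx: 0, 1.82, 3.24, 2.848, 2.856, 2.196, 0.98, 0.13 → R0 = 14.07
x·lx·mx: 0, 1.82, 6.48, 8.544, 11.424, 10.98, 5.88, 0.91 → Σ = 46.038
T = 46.038 / 14.07 = 3.272068… → 3.27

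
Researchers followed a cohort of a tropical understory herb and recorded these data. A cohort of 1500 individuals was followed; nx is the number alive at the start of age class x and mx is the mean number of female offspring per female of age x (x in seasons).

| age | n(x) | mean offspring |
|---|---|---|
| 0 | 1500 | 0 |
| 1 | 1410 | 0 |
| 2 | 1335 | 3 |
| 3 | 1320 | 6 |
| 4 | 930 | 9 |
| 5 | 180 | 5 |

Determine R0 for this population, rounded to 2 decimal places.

14.13

lx = nx/n0 = nx/1500: 1, 0.94, 0.89, 0.88, 0.62, 0.12
lx·mx by age: 0, 0, 2.67, 5.28, 5.58, 0.6
R0 = Σ lx·mx = 14.13 → 14.13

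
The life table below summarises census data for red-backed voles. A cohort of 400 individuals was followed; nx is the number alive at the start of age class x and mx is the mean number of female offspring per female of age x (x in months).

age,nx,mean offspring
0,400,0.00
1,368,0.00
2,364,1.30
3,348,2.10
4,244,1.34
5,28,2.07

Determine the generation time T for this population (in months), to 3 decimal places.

lx = nx/n0 = nx/400: 1, 0.92, 0.91, 0.87, 0.61, 0.07
lx·mx: 0, 0, 1.183, 1.827, 0.8174, 0.1449 → R0 = 3.9723
x·lx·mx: 0, 0, 2.366, 5.481, 3.2696, 0.7245 → Σ = 11.8411
T = 11.8411 / 3.9723 = 2.980918… → 2.981

2.981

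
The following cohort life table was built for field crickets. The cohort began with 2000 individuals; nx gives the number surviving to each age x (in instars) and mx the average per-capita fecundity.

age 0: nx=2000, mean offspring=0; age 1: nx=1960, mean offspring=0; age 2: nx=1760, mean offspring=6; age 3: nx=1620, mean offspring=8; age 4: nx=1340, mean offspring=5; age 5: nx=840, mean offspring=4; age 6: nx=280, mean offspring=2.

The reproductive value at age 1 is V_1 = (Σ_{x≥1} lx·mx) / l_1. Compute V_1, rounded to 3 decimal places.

17.418

lx = nx/n0 = nx/2000: 1, 0.98, 0.88, 0.81, 0.67, 0.42, 0.14
lx·mx for x ≥ 1: 0, 5.28, 6.48, 3.35, 1.68, 0.28 → sum = 17.07
V_1 = 17.07 / l_1 = 17.07 / 0.98 = 17.418367… → 17.418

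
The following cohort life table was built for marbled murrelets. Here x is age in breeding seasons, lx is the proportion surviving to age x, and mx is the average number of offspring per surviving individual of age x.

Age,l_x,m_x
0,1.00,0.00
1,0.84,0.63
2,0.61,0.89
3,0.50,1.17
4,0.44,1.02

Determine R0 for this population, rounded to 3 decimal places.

2.106

lx·mx by age: 0, 0.5292, 0.5429, 0.585, 0.4488
R0 = Σ lx·mx = 2.1059 → 2.106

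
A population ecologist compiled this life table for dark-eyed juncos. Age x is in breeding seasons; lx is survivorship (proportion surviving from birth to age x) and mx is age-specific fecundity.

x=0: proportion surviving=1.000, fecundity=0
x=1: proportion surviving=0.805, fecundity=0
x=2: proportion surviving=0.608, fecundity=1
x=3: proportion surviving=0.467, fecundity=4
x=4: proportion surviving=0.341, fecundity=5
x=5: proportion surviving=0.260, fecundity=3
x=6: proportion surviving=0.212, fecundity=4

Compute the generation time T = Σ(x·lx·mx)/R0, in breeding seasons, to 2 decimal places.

3.90

lx·mx: 0, 0, 0.608, 1.868, 1.705, 0.78, 0.848 → R0 = 5.809
x·lx·mx: 0, 0, 1.216, 5.604, 6.82, 3.9, 5.088 → Σ = 22.628
T = 22.628 / 5.809 = 3.895335… → 3.90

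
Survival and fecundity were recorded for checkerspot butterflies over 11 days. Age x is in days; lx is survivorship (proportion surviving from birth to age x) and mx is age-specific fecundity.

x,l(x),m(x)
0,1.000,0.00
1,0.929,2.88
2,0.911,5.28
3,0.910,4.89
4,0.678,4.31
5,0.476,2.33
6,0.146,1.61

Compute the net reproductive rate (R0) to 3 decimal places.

16.202

lx·mx by age: 0, 2.67552, 4.81008, 4.4499, 2.92218, 1.10908, 0.23506
R0 = Σ lx·mx = 16.20182 → 16.202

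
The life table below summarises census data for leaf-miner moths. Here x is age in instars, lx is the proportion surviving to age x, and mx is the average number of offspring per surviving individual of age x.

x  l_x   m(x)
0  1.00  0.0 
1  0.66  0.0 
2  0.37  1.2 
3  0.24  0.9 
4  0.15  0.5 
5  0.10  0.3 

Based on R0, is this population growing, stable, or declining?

declining

R0 = Σ lx·mx = 0 + 0 + 0.444 + 0.216 + 0.075 + 0.03 = 0.765
R0 < 1, so the population is declining.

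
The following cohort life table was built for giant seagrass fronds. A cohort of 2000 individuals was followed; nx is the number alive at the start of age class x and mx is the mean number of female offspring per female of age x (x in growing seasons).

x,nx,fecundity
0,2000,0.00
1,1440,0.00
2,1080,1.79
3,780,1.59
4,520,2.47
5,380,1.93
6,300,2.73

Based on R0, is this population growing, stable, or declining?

lx = nx/n0 = nx/2000: 1, 0.72, 0.54, 0.39, 0.26, 0.19, 0.15
R0 = Σ lx·mx = 0 + 0 + 0.9666 + 0.6201 + 0.6422 + 0.3667 + 0.4095 = 3.0051
R0 > 1, so the population is growing.

growing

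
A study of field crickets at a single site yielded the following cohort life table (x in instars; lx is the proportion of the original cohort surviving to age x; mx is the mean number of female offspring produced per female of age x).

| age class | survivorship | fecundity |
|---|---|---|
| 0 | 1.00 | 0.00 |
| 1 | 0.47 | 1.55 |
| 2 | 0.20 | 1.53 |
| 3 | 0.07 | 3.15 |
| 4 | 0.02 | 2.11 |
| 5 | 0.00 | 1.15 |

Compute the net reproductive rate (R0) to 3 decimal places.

1.297

lx·mx by age: 0, 0.7285, 0.306, 0.2205, 0.0422, 0
R0 = Σ lx·mx = 1.2972 → 1.297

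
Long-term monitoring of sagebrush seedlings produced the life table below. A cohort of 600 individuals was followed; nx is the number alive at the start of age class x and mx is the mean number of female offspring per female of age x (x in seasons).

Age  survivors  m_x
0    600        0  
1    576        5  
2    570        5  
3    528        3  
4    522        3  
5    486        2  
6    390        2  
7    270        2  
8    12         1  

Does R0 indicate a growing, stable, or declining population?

growing

lx = nx/n0 = nx/600: 1, 0.96, 0.95, 0.88, 0.87, 0.81, 0.65, 0.45, 0.02
R0 = Σ lx·mx = 0 + 4.8 + 4.75 + 2.64 + 2.61 + 1.62 + 1.3 + 0.9 + 0.02 = 18.64
R0 > 1, so the population is growing.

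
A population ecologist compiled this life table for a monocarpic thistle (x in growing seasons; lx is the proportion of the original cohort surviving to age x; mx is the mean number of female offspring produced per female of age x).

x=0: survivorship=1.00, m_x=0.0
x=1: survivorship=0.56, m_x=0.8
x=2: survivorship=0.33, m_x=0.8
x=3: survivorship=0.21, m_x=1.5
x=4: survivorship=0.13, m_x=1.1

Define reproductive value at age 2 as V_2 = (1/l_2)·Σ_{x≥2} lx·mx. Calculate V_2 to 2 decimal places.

lx·mx for x ≥ 2: 0.264, 0.315, 0.143 → sum = 0.722
V_2 = 0.722 / l_2 = 0.722 / 0.33 = 2.187879… → 2.19

2.19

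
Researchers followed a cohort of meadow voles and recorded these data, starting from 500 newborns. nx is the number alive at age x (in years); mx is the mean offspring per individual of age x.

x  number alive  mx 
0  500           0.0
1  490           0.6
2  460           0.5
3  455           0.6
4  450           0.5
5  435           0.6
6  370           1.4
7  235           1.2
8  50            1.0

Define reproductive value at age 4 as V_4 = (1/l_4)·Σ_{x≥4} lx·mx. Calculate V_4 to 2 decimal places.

lx = nx/n0 = nx/500: 1, 0.98, 0.92, 0.91, 0.9, 0.87, 0.74, 0.47, 0.1
lx·mx for x ≥ 4: 0.45, 0.522, 1.036, 0.564, 0.1 → sum = 2.672
V_4 = 2.672 / l_4 = 2.672 / 0.9 = 2.968889… → 2.97

2.97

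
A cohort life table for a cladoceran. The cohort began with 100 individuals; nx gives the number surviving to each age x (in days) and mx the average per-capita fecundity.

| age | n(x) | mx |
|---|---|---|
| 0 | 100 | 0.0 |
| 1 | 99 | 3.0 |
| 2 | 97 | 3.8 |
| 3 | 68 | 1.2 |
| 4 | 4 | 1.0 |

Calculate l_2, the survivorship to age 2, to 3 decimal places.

l_2 = n_2/n_0 = 97/100 = 0.97 → 0.970

0.970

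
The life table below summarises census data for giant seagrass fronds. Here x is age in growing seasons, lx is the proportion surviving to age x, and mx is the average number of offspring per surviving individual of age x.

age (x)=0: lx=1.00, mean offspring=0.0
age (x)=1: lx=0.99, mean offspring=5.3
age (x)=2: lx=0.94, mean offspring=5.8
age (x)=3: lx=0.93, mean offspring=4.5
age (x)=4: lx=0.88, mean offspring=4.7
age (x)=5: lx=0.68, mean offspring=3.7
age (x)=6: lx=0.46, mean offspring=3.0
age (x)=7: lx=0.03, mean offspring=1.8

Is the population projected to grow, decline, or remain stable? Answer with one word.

growing

R0 = Σ lx·mx = 0 + 5.247 + 5.452 + 4.185 + 4.136 + 2.516 + 1.38 + 0.054 = 22.97
R0 > 1, so the population is growing.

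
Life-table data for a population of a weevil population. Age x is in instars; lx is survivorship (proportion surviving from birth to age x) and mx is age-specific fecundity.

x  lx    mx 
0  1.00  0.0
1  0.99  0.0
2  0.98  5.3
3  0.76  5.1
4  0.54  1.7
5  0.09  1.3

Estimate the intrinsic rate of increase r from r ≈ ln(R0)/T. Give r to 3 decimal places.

R0 = Σ lx·mx = 0 + 0 + 5.194 + 3.876 + 0.918 + 0.117 = 10.105
Σ x·lx·mx = 26.273; T = 26.273/10.105 = 2.6
r ≈ ln(R0)/T = ln(10.105)/2.6 = 0.88963… → 0.890

0.890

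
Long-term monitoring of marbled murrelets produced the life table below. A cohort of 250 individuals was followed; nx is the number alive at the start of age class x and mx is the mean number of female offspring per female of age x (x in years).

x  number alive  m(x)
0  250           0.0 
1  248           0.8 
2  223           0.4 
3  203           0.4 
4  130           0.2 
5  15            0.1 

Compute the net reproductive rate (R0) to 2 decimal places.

lx = nx/n0 = nx/250: 1, 0.992, 0.892, 0.812, 0.52, 0.06
lx·mx by age: 0, 0.7936, 0.3568, 0.3248, 0.104, 0.006
R0 = Σ lx·mx = 1.5852 → 1.59

1.59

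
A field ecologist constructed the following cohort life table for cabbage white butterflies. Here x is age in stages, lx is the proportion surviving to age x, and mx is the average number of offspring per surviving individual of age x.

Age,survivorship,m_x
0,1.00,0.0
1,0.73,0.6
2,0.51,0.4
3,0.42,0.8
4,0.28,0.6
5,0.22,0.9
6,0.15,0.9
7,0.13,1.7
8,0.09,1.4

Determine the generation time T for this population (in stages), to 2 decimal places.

3.77

lx·mx: 0, 0.438, 0.204, 0.336, 0.168, 0.198, 0.135, 0.221, 0.126 → R0 = 1.826
x·lx·mx: 0, 0.438, 0.408, 1.008, 0.672, 0.99, 0.81, 1.547, 1.008 → Σ = 6.881
T = 6.881 / 1.826 = 3.768346… → 3.77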